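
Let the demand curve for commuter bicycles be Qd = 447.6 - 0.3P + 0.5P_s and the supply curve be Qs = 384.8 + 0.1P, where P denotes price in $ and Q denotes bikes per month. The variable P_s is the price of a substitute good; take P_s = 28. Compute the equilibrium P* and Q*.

P* = 192, Q* = 404

With P_s = 28, demand is Qd = 461.6 - 0.3P.
Equating demand and supply, 461.6 - 0.3P = 384.8 + 0.1P gives 0.4P = 76.8, so P* = 192.
Plugging P* into demand: Q* = 461.6 - 0.3(192) = 404.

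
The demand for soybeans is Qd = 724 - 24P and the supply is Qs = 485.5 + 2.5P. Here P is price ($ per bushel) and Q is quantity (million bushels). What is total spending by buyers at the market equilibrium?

Total spending by buyers = 4572

The market clears where 724 - 24P = 485.5 + 2.5P. Rearranging, 26.5P = 238.5, hence P* = 9.
From the demand curve, Q* = 724 - 24(9) = 508.
Total spending by buyers = P* × Q* = 9 × 508 = 4572.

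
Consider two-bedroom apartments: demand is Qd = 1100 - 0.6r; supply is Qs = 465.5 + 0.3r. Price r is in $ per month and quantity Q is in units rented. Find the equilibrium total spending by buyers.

Set Qd = Qs: 1100 - 0.6r = 465.5 + 0.3r, so 634.5 = 0.9r and r* = 705.
Then Q* = 1100 - 0.6(705) = 677.
Total spending by buyers = r* × Q* = 705 × 677 = 477285.

Total spending by buyers = 477285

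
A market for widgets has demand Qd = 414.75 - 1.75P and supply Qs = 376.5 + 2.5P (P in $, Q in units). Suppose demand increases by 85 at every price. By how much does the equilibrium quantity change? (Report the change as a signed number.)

Equating demand and supply, 414.75 - 1.75P = 376.5 + 2.5P gives 4.25P = 38.25, so P* = 9.
Then Q* = 414.75 - 1.75(9) = 399.
After the shift, demand is Qd = 499.75 - 1.75P.
Re-solving, 4.25P = 123.25 gives P = 29 and Q = 449.
ΔQ = 449 - 399 = 50.

ΔQ = 50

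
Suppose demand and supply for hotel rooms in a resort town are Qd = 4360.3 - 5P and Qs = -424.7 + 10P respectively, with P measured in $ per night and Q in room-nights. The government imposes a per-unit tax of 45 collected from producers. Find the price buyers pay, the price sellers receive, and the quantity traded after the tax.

The tax drives a wedge P_b - P_s = 45. Substituting P_s = P_b - 45 into supply: Qs = -874.7 + 10P_b.
Market clearing requires 4360.3 - 5P_b = -874.7 + 10P_b; hence 5235 = 15P_b and P_b = 349.
Then P_s = 349 - 45 = 304 and Q = 4360.3 - 5(349) = 2615.3.

P_b = 349, P_s = 304, Q = 2615.3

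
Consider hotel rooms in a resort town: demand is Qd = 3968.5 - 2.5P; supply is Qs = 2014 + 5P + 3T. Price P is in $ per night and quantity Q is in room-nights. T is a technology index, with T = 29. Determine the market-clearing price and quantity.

P* = 249, Q* = 3346

With T = 29, supply is Qs = 2101 + 5P.
Equating demand and supply, 3968.5 - 2.5P = 2101 + 5P gives 7.5P = 1867.5, so P* = 249.
Substitute back: Q* = 3968.5 - 2.5(249) = 3346.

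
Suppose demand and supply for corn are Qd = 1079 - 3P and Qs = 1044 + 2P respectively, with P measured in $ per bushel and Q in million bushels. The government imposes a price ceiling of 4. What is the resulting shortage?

Shortage = 15

At P = 4: Qd = 1067 and Qs = 1052.
Shortage = Qd - Qs = 1067 - 1052 = 15.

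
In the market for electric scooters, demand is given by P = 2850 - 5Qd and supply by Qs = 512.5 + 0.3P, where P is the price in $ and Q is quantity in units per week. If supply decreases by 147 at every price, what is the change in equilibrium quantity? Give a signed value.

ΔQ = -58.8

In direct form, Qd = 570 - 0.2P.
Equating demand and supply, 570 - 0.2P = 512.5 + 0.3P gives 0.5P = 57.5, so P* = 115.
Then Q* = 570 - 0.2(115) = 547.
After the shift, supply is Qs = 365.5 + 0.3P.
New equilibrium: 204.5 = 0.5P, so P = 409 and Q = 488.2.
ΔQ = 488.2 - 547 = -58.8.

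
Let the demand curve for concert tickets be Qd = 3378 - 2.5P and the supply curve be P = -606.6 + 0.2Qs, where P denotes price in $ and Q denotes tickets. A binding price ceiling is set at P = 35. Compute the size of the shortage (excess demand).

Solving each curve for Q: Qs = 3033 + 5P.
Evaluating both curves at the ceiling price 35 gives Qd = 3290.5, Qs = 3208.
Shortage = Qd - Qs = 3290.5 - 3208 = 82.5.

Shortage = 82.5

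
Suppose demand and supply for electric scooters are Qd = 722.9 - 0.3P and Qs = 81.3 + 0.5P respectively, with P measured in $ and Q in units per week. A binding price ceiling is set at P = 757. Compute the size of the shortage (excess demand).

Evaluating both curves at the ceiling price 757 gives Qd = 495.8, Qs = 459.8.
Shortage = Qd - Qs = 495.8 - 459.8 = 36.

Shortage = 36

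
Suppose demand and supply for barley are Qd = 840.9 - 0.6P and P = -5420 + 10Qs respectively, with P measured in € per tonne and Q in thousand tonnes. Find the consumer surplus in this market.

Consumer surplus = 284895.075

In direct form, Qs = 542 + 0.1P.
At equilibrium Qd = Qs, so 840.9 - 0.6P = 542 + 0.1P; collecting terms, 298.9 = 0.7P and P* = 427.
From the demand curve, Q* = 840.9 - 0.6(427) = 584.7.
Demand choke price (Qd = 0): P = 840.9/0.6 = 1401.5. Consumer surplus = ½ × (1401.5 - 427) × 584.7 = 284895.075.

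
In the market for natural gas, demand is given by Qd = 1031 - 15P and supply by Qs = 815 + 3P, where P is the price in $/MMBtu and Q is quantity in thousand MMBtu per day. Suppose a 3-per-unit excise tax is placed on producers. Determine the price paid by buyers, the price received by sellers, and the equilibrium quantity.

P_b = 12.5, P_s = 9.5, Q = 843.5

With a tax of 3 on producers, they supply based on the net price P_s = P_b - 3, so Qs = 806 + 3P_b.
Market clearing requires 1031 - 15P_b = 806 + 3P_b; hence 225 = 18P_b and P_b = 12.5.
So P_s = 9.5 and the quantity traded is Q = 1031 - 15(12.5) = 843.5.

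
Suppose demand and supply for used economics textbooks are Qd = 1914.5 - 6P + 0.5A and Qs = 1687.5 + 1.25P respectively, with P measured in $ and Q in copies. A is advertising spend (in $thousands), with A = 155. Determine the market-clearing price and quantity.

With A = 155, demand is Qd = 1992 - 6P.
Set Qd = Qs: 1992 - 6P = 1687.5 + 1.25P, so 304.5 = 7.25P and P* = 42.
Substitute back: Q* = 1992 - 6(42) = 1740.

P* = 42, Q* = 1740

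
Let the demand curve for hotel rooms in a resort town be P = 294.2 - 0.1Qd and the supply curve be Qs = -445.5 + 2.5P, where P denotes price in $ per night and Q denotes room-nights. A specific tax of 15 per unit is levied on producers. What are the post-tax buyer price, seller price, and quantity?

In direct form, Qd = 2942 - 10P.
The tax drives a wedge P_b - P_s = 15. Substituting P_s = P_b - 15 into supply: Qs = -483 + 2.5P_b.
Equate demand and the shifted supply: 2942 - 10P_b = -483 + 2.5P_b, giving 12.5P_b = 3425, so P_b = 274.
Then P_s = 274 - 15 = 259 and Q = 2942 - 10(274) = 202.

P_b = 274, P_s = 259, Q = 202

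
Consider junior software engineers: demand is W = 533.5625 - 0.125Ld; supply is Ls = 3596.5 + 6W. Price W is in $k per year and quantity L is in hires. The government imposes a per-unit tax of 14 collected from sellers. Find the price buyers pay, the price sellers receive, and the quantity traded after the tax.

In direct form, Ld = 4268.5 - 8W.
With a tax of 14 on sellers, they supply based on the net price W_s = W_b - 14, so Ls = 3512.5 + 6W_b.
Set Ld = Ls: 4268.5 - 8W_b = 3512.5 + 6W_b, so 756 = 14W_b and W_b = 54.
So W_s = 40 and the quantity traded is L = 4268.5 - 8(54) = 3836.5.

W_b = 54, W_s = 40, L = 3836.5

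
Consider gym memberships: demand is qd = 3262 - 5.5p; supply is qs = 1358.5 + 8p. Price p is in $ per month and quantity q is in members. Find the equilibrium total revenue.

Total revenue = 350596.5

Set qd = qs: 3262 - 5.5p = 1358.5 + 8p, so 1903.5 = 13.5p and p* = 141.
Substitute back: q* = 3262 - 5.5(141) = 2486.5.
Total revenue = p* × q* = 141 × 2486.5 = 350596.5.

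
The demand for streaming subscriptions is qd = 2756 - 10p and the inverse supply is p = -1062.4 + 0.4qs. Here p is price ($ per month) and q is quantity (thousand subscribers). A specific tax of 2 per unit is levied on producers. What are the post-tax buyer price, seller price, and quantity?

Solving each curve for q: qs = 2656 + 2.5p.
With a tax of 2 on producers, they supply based on the net price p_s = p_b - 2, so qs = 2651 + 2.5p_b.
Set qd = qs: 2756 - 10p_b = 2651 + 2.5p_b, so 105 = 12.5p_b and p_b = 8.4.
So p_s = 6.4 and the quantity traded is q = 2756 - 10(8.4) = 2672.

p_b = 8.4, p_s = 6.4, q = 2672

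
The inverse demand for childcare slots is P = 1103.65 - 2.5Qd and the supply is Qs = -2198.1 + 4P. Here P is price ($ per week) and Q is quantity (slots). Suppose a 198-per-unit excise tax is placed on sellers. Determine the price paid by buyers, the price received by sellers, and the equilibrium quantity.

In direct form, Qd = 441.46 - 0.4P.
With a tax of 198 on sellers, they supply based on the net price P_s = P_b - 198, so Qs = -2990.1 + 4P_b.
Set Qd = Qs: 441.46 - 0.4P_b = -2990.1 + 4P_b, so 3431.56 = 4.4P_b and P_b = 779.9.
Then P_s = 779.9 - 198 = 581.9 and Q = 441.46 - 0.4(779.9) = 129.5.

P_b = 779.9, P_s = 581.9, Q = 129.5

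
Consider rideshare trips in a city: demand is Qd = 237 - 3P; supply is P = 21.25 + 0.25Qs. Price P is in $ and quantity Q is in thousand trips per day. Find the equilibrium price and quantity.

P* = 46, Q* = 99

In direct form, Qs = -85 + 4P.
The market clears where 237 - 3P = -85 + 4P. Rearranging, 7P = 322, hence P* = 46.
Then Q* = 237 - 3(46) = 99.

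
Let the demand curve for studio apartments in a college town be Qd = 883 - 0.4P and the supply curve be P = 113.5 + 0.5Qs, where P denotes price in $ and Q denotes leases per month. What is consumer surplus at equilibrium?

Consumer surplus = 609005

Inverting to quantity form: Qs = -227 + 2P.
At equilibrium Qd = Qs, so 883 - 0.4P = -227 + 2P; collecting terms, 1110 = 2.4P and P* = 462.5.
Substitute back: Q* = 883 - 0.4(462.5) = 698.
Demand choke price (Qd = 0): P = 883/0.4 = 2207.5. Consumer surplus = ½ × (2207.5 - 462.5) × 698 = 609005.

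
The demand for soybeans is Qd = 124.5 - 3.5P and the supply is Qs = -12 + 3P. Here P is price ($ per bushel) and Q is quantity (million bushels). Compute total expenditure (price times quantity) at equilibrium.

The market clears where 124.5 - 3.5P = -12 + 3P. Rearranging, 6.5P = 136.5, hence P* = 21.
Then Q* = 124.5 - 3.5(21) = 51.
Total expenditure = P* × Q* = 21 × 51 = 1071.

Total expenditure = 1071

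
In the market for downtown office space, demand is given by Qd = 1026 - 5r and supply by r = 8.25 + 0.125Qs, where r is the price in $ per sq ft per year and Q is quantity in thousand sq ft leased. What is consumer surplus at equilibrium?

Consumer surplus = 36723.6

Solving each curve for Q: Qs = -66 + 8r.
At equilibrium Qd = Qs, so 1026 - 5r = -66 + 8r; collecting terms, 1092 = 13r and r* = 84.
Substitute back: Q* = 1026 - 5(84) = 606.
Demand choke price (Qd = 0): r = 1026/5 = 205.2. Consumer surplus = ½ × (205.2 - 84) × 606 = 36723.6.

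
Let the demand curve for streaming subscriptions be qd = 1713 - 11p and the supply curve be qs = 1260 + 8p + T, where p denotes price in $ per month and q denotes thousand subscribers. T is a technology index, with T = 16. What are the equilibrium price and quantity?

p* = 23, q* = 1460

With T = 16, supply is qs = 1276 + 8p.
The market clears where 1713 - 11p = 1276 + 8p. Rearranging, 19p = 437, hence p* = 23.
Substitute back: q* = 1713 - 11(23) = 1460.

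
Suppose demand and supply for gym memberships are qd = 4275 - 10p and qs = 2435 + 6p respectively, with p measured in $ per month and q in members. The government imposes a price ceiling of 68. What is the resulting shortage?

Shortage = 752

With p fixed at 68, quantity demanded is 3595 and quantity supplied is 2843.
Shortage = qd - qs = 3595 - 2843 = 752.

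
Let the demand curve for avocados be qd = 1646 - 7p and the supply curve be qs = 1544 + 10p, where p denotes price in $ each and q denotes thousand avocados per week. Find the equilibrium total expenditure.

Total expenditure = 9624

Set qd = qs: 1646 - 7p = 1544 + 10p, so 102 = 17p and p* = 6.
From the demand curve, q* = 1646 - 7(6) = 1604.
Total expenditure = p* × q* = 6 × 1604 = 9624.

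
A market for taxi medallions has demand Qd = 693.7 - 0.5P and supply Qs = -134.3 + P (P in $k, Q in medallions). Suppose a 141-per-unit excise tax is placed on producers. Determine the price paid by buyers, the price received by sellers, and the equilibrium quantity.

With a tax of 141 on producers, they supply based on the net price P_s = P_b - 141, so Qs = -275.3 + P_b.
Set Qd = Qs: 693.7 - 0.5P_b = -275.3 + P_b, so 969 = 1.5P_b and P_b = 646.
So P_s = 505 and the quantity traded is Q = 693.7 - 0.5(646) = 370.7.

P_b = 646, P_s = 505, Q = 370.7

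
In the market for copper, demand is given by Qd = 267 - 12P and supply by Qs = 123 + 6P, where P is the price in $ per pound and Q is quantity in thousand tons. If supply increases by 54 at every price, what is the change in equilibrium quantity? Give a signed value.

The market clears where 267 - 12P = 123 + 6P. Rearranging, 18P = 144, hence P* = 8.
From the demand curve, Q* = 267 - 12(8) = 171.
After the shift, supply is Qs = 177 + 6P.
New equilibrium: 90 = 18P, so P = 5 and Q = 207.
ΔQ = 207 - 171 = 36.

ΔQ = 36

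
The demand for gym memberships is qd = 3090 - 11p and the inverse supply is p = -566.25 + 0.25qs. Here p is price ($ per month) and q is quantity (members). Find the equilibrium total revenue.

Rewriting in direct form: qs = 2265 + 4p.
At equilibrium qd = qs, so 3090 - 11p = 2265 + 4p; collecting terms, 825 = 15p and p* = 55.
Substitute back: q* = 3090 - 11(55) = 2485.
Total revenue = p* × q* = 55 × 2485 = 136675.

Total revenue = 136675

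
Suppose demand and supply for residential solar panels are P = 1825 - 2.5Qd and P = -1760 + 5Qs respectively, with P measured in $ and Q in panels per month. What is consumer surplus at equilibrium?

Inverting to quantity form: Qd = 730 - 0.4P and Qs = 352 + 0.2P.
Equating demand and supply, 730 - 0.4P = 352 + 0.2P gives 0.6P = 378, so P* = 630.
Plugging P* into demand: Q* = 730 - 0.4(630) = 478.
Demand choke price (Qd = 0): P = 730/0.4 = 1825. Consumer surplus = ½ × (1825 - 630) × 478 = 285605.

Consumer surplus = 285605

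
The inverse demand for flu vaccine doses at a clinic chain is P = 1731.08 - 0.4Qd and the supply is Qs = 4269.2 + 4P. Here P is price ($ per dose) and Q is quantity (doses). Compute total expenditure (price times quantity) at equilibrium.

Solving each curve for Q: Qd = 4327.7 - 2.5P.
The market clears where 4327.7 - 2.5P = 4269.2 + 4P. Rearranging, 6.5P = 58.5, hence P* = 9.
Plugging P* into demand: Q* = 4327.7 - 2.5(9) = 4305.2.
Total expenditure = P* × Q* = 9 × 4305.2 = 38746.8.

Total expenditure = 38746.8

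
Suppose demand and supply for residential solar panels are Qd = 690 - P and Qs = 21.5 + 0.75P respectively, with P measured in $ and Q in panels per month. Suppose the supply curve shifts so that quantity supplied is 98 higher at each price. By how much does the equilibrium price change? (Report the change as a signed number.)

Equating demand and supply, 690 - P = 21.5 + 0.75P gives 1.75P = 668.5, so P* = 382.
From the demand curve, Q* = 690 - 382 = 308.
After the shift, supply is Qs = 119.5 + 0.75P.
New equilibrium: 570.5 = 1.75P, so P = 326 and Q = 364.
ΔP = 326 - 382 = -56.

ΔP = -56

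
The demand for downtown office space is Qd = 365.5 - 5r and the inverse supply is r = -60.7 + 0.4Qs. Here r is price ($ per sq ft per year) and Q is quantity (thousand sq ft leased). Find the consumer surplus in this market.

Consumer surplus = 4972.9

In direct form, Qs = 151.75 + 2.5r.
Set Qd = Qs: 365.5 - 5r = 151.75 + 2.5r, so 213.75 = 7.5r and r* = 28.5.
From the demand curve, Q* = 365.5 - 5(28.5) = 223.
Demand choke price (Qd = 0): r = 365.5/5 = 73.1. Consumer surplus = ½ × (73.1 - 28.5) × 223 = 4972.9.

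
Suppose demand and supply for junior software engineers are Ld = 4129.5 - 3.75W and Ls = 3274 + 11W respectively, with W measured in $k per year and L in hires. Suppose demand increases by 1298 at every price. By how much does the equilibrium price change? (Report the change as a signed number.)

Set Ld = Ls: 4129.5 - 3.75W = 3274 + 11W, so 855.5 = 14.75W and W* = 58.
Then L* = 4129.5 - 3.75(58) = 3912.
After the shift, demand is Ld = 5427.5 - 3.75W.
New equilibrium: 2153.5 = 14.75W, so W = 146 and L = 4880.
ΔW = 146 - 58 = 88.

ΔW = 88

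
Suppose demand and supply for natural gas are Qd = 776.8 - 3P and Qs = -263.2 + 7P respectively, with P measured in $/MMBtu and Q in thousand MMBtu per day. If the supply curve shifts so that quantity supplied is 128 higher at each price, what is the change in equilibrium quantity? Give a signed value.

ΔQ = 38.4

Set Qd = Qs: 776.8 - 3P = -263.2 + 7P, so 1040 = 10P and P* = 104.
Then Q* = 776.8 - 3(104) = 464.8.
After the shift, supply is Qs = -135.2 + 7P.
The new intersection has 912 = 10P, i.e. P = 91.2, Q = 503.2.
ΔQ = 503.2 - 464.8 = 38.4.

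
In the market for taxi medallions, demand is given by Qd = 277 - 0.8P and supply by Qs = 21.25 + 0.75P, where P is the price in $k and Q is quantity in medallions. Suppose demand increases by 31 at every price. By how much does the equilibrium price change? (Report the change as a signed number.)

ΔP = 20

The market clears where 277 - 0.8P = 21.25 + 0.75P. Rearranging, 1.55P = 255.75, hence P* = 165.
From the demand curve, Q* = 277 - 0.8(165) = 145.
After the shift, demand is Qd = 308 - 0.8P.
Re-solving, 1.55P = 286.75 gives P = 185 and Q = 160.
ΔP = 185 - 165 = 20.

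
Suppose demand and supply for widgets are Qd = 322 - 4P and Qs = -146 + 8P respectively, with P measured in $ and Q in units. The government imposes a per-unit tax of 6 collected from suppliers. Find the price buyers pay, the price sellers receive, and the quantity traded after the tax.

The tax drives a wedge P_b - P_s = 6. Substituting P_s = P_b - 6 into supply: Qs = -194 + 8P_b.
Equate demand and the shifted supply: 322 - 4P_b = -194 + 8P_b, giving 12P_b = 516, so P_b = 43.
So P_s = 37 and the quantity traded is Q = 322 - 4(43) = 150.

P_b = 43, P_s = 37, Q = 150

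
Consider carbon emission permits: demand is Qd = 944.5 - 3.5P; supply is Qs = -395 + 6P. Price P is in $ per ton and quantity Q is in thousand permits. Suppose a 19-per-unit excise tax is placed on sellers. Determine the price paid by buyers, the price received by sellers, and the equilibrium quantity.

P_b = 153, P_s = 134, Q = 409

With a tax of 19 on sellers, they supply based on the net price P_s = P_b - 19, so Qs = -509 + 6P_b.
Equate demand and the shifted supply: 944.5 - 3.5P_b = -509 + 6P_b, giving 9.5P_b = 1453.5, so P_b = 153.
Then P_s = 153 - 19 = 134 and Q = 944.5 - 3.5(153) = 409.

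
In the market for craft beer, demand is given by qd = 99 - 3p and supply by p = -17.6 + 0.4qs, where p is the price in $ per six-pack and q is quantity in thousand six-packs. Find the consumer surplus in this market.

Solving each curve for q: qs = 44 + 2.5p.
Set qd = qs: 99 - 3p = 44 + 2.5p, so 55 = 5.5p and p* = 10.
Substitute back: q* = 99 - 3(10) = 69.
Demand choke price (qd = 0): p = 99/3 = 33. Consumer surplus = ½ × (33 - 10) × 69 = 793.5.

Consumer surplus = 793.5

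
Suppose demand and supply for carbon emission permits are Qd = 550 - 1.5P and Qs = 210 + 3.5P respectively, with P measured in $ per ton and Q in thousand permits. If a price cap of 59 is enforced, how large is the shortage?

With P fixed at 59, quantity demanded is 461.5 and quantity supplied is 416.5.
Shortage = Qd - Qs = 461.5 - 416.5 = 45.

Shortage = 45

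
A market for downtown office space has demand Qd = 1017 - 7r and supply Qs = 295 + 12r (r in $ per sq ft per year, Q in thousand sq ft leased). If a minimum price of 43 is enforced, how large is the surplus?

At r = 43: Qd = 716 and Qs = 811.
Surplus = Qs - Qd = 811 - 716 = 95.

Surplus = 95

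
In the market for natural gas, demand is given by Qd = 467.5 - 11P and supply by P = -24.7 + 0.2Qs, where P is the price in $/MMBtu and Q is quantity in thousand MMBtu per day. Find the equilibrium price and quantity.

Rewriting in direct form: Qs = 123.5 + 5P.
At equilibrium Qd = Qs, so 467.5 - 11P = 123.5 + 5P; collecting terms, 344 = 16P and P* = 21.5.
Then Q* = 467.5 - 11(21.5) = 231.

P* = 21.5, Q* = 231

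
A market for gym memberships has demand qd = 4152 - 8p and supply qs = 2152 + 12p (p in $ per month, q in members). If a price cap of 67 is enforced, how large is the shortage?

Shortage = 660

With p fixed at 67, quantity demanded is 3616 and quantity supplied is 2956.
Shortage = qd - qs = 3616 - 2956 = 660.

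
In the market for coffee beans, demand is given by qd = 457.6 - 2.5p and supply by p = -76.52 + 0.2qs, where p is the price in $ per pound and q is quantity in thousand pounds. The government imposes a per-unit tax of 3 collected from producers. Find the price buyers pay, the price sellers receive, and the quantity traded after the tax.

p_b = 12, p_s = 9, q = 427.6

In direct form, qs = 382.6 + 5p.
Producers keep p_s = p_b - 3 per unit, so supply in terms of the buyer price is qs = 367.6 + 5p_b.
Set qd = qs: 457.6 - 2.5p_b = 367.6 + 5p_b, so 90 = 7.5p_b and p_b = 12.
So p_s = 9 and the quantity traded is q = 457.6 - 2.5(12) = 427.6.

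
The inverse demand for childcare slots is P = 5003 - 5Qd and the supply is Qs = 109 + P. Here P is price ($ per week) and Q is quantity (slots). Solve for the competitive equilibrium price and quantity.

P* = 743, Q* = 852

Inverting to quantity form: Qd = 1000.6 - 0.2P.
Equating demand and supply, 1000.6 - 0.2P = 109 + P gives 1.2P = 891.6, so P* = 743.
Substitute back: Q* = 1000.6 - 0.2(743) = 852.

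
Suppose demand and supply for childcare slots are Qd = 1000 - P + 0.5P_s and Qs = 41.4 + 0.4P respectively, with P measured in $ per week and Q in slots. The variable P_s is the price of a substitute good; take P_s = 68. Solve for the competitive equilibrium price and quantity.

P* = 709, Q* = 325

With P_s = 68, demand is Qd = 1034 - P.
Set Qd = Qs: 1034 - P = 41.4 + 0.4P, so 992.6 = 1.4P and P* = 709.
Then Q* = 1034 - 709 = 325.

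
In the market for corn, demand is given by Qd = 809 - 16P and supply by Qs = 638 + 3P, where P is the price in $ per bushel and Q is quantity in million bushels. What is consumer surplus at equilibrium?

At equilibrium Qd = Qs, so 809 - 16P = 638 + 3P; collecting terms, 171 = 19P and P* = 9.
Then Q* = 809 - 16(9) = 665.
Demand choke price (Qd = 0): P = 809/16 = 50.5625. Consumer surplus = ½ × (50.5625 - 9) × 665 = 13819.53125.

Consumer surplus = 13819.53125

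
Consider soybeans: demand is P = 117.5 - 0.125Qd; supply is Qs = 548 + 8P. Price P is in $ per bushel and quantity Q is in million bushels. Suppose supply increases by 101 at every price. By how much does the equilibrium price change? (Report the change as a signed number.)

ΔP = -6.3125

Rewriting in direct form: Qd = 940 - 8P.
The market clears where 940 - 8P = 548 + 8P. Rearranging, 16P = 392, hence P* = 24.5.
Then Q* = 940 - 8(24.5) = 744.
After the shift, supply is Qs = 649 + 8P.
New equilibrium: 291 = 16P, so P = 18.1875 and Q = 794.5.
ΔP = 18.1875 - 24.5 = -6.3125.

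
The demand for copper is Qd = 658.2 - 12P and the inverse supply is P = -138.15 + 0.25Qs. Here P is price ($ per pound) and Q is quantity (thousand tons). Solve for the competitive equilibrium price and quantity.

P* = 6.6, Q* = 579

Rewriting in direct form: Qs = 552.6 + 4P.
Set Qd = Qs: 658.2 - 12P = 552.6 + 4P, so 105.6 = 16P and P* = 6.6.
Plugging P* into demand: Q* = 658.2 - 12(6.6) = 579.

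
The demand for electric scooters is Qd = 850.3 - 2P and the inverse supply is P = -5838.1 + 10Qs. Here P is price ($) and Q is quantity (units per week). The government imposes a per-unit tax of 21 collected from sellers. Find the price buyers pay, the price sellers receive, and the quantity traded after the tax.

Rewriting in direct form: Qs = 583.81 + 0.1P.
With a tax of 21 on sellers, they supply based on the net price P_s = P_b - 21, so Qs = 581.71 + 0.1P_b.
Market clearing requires 850.3 - 2P_b = 581.71 + 0.1P_b; hence 268.59 = 2.1P_b and P_b = 127.9.
Then P_s = 127.9 - 21 = 106.9 and Q = 850.3 - 2(127.9) = 594.5.

P_b = 127.9, P_s = 106.9, Q = 594.5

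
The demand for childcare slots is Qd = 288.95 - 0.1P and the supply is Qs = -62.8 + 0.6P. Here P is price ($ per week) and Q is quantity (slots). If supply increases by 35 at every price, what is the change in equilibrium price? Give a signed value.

ΔP = -50

The market clears where 288.95 - 0.1P = -62.8 + 0.6P. Rearranging, 0.7P = 351.75, hence P* = 502.5.
Plugging P* into demand: Q* = 288.95 - 0.1(502.5) = 238.7.
After the shift, supply is Qs = -27.8 + 0.6P.
New equilibrium: 316.75 = 0.7P, so P = 452.5 and Q = 243.7.
ΔP = 452.5 - 502.5 = -50.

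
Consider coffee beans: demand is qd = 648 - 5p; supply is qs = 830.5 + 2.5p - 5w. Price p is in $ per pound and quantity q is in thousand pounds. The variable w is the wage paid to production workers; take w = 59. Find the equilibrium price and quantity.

With w = 59, supply is qs = 535.5 + 2.5p.
The market clears where 648 - 5p = 535.5 + 2.5p. Rearranging, 7.5p = 112.5, hence p* = 15.
Substitute back: q* = 648 - 5(15) = 573.

p* = 15, q* = 573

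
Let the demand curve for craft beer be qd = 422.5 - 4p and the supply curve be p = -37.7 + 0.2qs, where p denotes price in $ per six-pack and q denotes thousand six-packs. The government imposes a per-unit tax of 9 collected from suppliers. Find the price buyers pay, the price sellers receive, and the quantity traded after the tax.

In direct form, qs = 188.5 + 5p.
The tax drives a wedge p_b - p_s = 9. Substituting p_s = p_b - 9 into supply: qs = 143.5 + 5p_b.
Market clearing requires 422.5 - 4p_b = 143.5 + 5p_b; hence 279 = 9p_b and p_b = 31.
So p_s = 22 and the quantity traded is q = 422.5 - 4(31) = 298.5.

p_b = 31, p_s = 22, q = 298.5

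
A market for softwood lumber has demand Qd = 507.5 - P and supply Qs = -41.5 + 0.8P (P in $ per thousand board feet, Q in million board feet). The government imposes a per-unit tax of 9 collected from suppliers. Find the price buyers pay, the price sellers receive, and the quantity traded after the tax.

P_b = 309, P_s = 300, Q = 198.5

The tax drives a wedge P_b - P_s = 9. Substituting P_s = P_b - 9 into supply: Qs = -48.7 + 0.8P_b.
Equate demand and the shifted supply: 507.5 - P_b = -48.7 + 0.8P_b, giving 1.8P_b = 556.2, so P_b = 309.
So P_s = 300 and the quantity traded is Q = 507.5 - 309 = 198.5.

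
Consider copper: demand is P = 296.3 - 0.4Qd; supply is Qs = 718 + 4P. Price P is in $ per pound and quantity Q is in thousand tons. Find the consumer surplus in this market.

Consumer surplus = 107164.8

In direct form, Qd = 740.75 - 2.5P.
Set Qd = Qs: 740.75 - 2.5P = 718 + 4P, so 22.75 = 6.5P and P* = 3.5.
Then Q* = 740.75 - 2.5(3.5) = 732.
Demand choke price (Qd = 0): P = 740.75/2.5 = 296.3. Consumer surplus = ½ × (296.3 - 3.5) × 732 = 107164.8.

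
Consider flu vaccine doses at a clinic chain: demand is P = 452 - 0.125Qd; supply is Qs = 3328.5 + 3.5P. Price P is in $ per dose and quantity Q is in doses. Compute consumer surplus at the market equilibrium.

Consumer surplus = 729316

Inverting to quantity form: Qd = 3616 - 8P.
At equilibrium Qd = Qs, so 3616 - 8P = 3328.5 + 3.5P; collecting terms, 287.5 = 11.5P and P* = 25.
Then Q* = 3616 - 8(25) = 3416.
Demand choke price (Qd = 0): P = 3616/8 = 452. Consumer surplus = ½ × (452 - 25) × 3416 = 729316.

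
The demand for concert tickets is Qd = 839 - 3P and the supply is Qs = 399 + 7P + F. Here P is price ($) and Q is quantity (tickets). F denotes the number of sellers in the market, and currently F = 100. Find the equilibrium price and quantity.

P* = 34, Q* = 737

With F = 100, supply is Qs = 499 + 7P.
Equating demand and supply, 839 - 3P = 499 + 7P gives 10P = 340, so P* = 34.
Plugging P* into demand: Q* = 839 - 3(34) = 737.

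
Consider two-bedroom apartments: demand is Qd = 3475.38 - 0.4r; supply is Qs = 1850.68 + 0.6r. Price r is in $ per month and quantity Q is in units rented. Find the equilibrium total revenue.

At equilibrium Qd = Qs, so 3475.38 - 0.4r = 1850.68 + 0.6r; collecting terms, 1624.7 = r and r* = 1624.7.
Plugging r* into demand: Q* = 3475.38 - 0.4(1624.7) = 2825.5.
Total revenue = r* × Q* = 1624.7 × 2825.5 = 4590589.85.

Total revenue = 4590589.85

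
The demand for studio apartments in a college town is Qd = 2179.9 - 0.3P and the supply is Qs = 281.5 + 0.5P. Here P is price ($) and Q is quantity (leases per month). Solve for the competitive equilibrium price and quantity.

The market clears where 2179.9 - 0.3P = 281.5 + 0.5P. Rearranging, 0.8P = 1898.4, hence P* = 2373.
Then Q* = 2179.9 - 0.3(2373) = 1468.

P* = 2373, Q* = 1468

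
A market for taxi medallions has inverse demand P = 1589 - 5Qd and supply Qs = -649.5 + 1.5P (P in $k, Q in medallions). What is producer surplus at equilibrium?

In direct form, Qd = 317.8 - 0.2P.
Set Qd = Qs: 317.8 - 0.2P = -649.5 + 1.5P, so 967.3 = 1.7P and P* = 569.
Plugging P* into demand: Q* = 317.8 - 0.2(569) = 204.
Supply choke price (Qs = 0): P = 433. Producer surplus = ½ × (569 - 433) × 204 = 13872.

Producer surplus = 13872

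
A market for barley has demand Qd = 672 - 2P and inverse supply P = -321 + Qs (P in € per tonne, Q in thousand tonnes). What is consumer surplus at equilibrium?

Consumer surplus = 47961

In direct form, Qs = 321 + P.
Set Qd = Qs: 672 - 2P = 321 + P, so 351 = 3P and P* = 117.
From the demand curve, Q* = 672 - 2(117) = 438.
Demand choke price (Qd = 0): P = 672/2 = 336. Consumer surplus = ½ × (336 - 117) × 438 = 47961.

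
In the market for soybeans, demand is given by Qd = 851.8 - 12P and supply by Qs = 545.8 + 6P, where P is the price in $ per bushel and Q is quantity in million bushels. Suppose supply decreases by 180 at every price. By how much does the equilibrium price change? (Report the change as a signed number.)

ΔP = 10

Set Qd = Qs: 851.8 - 12P = 545.8 + 6P, so 306 = 18P and P* = 17.
Substitute back: Q* = 851.8 - 12(17) = 647.8.
After the shift, supply is Qs = 365.8 + 6P.
Re-solving, 18P = 486 gives P = 27 and Q = 527.8.
ΔP = 27 - 17 = 10.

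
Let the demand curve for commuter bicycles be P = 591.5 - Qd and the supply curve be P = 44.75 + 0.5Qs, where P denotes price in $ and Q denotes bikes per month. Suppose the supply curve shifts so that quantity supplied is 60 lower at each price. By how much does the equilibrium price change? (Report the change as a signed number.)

Rewriting in direct form: Qd = 591.5 - P and Qs = -89.5 + 2P.
The market clears where 591.5 - P = -89.5 + 2P. Rearranging, 3P = 681, hence P* = 227.
Substitute back: Q* = 591.5 - 227 = 364.5.
After the shift, supply is Qs = -149.5 + 2P.
New equilibrium: 741 = 3P, so P = 247 and Q = 344.5.
ΔP = 247 - 227 = 20.

ΔP = 20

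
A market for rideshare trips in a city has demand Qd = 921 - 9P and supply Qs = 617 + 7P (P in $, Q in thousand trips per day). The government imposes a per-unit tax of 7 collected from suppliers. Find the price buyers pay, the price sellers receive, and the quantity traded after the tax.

With a tax of 7 on suppliers, they supply based on the net price P_s = P_b - 7, so Qs = 568 + 7P_b.
Set Qd = Qs: 921 - 9P_b = 568 + 7P_b, so 353 = 16P_b and P_b = 22.0625.
So P_s = 15.0625 and the quantity traded is Q = 921 - 9(22.0625) = 722.4375.

P_b = 22.0625, P_s = 15.0625, Q = 722.4375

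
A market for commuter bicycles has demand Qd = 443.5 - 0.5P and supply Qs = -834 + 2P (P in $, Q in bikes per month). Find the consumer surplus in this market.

Consumer surplus = 35344

At equilibrium Qd = Qs, so 443.5 - 0.5P = -834 + 2P; collecting terms, 1277.5 = 2.5P and P* = 511.
Plugging P* into demand: Q* = 443.5 - 0.5(511) = 188.
Demand choke price (Qd = 0): P = 443.5/0.5 = 887. Consumer surplus = ½ × (887 - 511) × 188 = 35344.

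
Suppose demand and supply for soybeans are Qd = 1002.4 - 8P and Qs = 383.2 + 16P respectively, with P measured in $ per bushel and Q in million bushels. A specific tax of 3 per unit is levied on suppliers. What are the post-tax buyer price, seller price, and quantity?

Suppliers keep P_s = P_b - 3 per unit, so supply in terms of the buyer price is Qs = 335.2 + 16P_b.
Equate demand and the shifted supply: 1002.4 - 8P_b = 335.2 + 16P_b, giving 24P_b = 667.2, so P_b = 27.8.
Then P_s = 27.8 - 3 = 24.8 and Q = 1002.4 - 8(27.8) = 780.

P_b = 27.8, P_s = 24.8, Q = 780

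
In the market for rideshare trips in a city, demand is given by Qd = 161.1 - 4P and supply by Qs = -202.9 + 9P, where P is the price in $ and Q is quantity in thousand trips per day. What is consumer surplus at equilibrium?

Set Qd = Qs: 161.1 - 4P = -202.9 + 9P, so 364 = 13P and P* = 28.
Plugging P* into demand: Q* = 161.1 - 4(28) = 49.1.
Demand choke price (Qd = 0): P = 161.1/4 = 40.275. Consumer surplus = ½ × (40.275 - 28) × 49.1 = 301.35125.

Consumer surplus = 301.35125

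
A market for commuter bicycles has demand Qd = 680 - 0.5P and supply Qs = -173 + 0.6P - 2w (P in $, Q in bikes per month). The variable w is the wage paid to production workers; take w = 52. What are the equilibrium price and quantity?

P* = 870, Q* = 245

With w = 52, supply is Qs = -277 + 0.6P.
Equating demand and supply, 680 - 0.5P = -277 + 0.6P gives 1.1P = 957, so P* = 870.
Then Q* = 680 - 0.5(870) = 245.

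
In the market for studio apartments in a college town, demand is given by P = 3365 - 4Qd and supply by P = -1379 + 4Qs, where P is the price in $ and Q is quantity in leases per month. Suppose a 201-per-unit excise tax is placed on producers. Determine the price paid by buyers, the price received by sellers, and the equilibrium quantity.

P_b = 1093.5, P_s = 892.5, Q = 567.875

Rewriting in direct form: Qd = 841.25 - 0.25P and Qs = 344.75 + 0.25P.
With a tax of 201 on producers, they supply based on the net price P_s = P_b - 201, so Qs = 294.5 + 0.25P_b.
Market clearing requires 841.25 - 0.25P_b = 294.5 + 0.25P_b; hence 546.75 = 0.5P_b and P_b = 1093.5.
So P_s = 892.5 and the quantity traded is Q = 841.25 - 0.25(1093.5) = 567.875.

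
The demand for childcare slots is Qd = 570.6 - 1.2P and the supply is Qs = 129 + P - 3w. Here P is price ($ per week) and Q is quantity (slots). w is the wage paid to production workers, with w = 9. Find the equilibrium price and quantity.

P* = 213, Q* = 315

With w = 9, supply is Qs = 102 + P.
Equating demand and supply, 570.6 - 1.2P = 102 + P gives 2.2P = 468.6, so P* = 213.
Plugging P* into demand: Q* = 570.6 - 1.2(213) = 315.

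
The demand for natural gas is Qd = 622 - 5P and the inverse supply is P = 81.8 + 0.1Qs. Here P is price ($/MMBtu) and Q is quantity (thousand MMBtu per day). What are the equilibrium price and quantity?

Rewriting in direct form: Qs = -818 + 10P.
Set Qd = Qs: 622 - 5P = -818 + 10P, so 1440 = 15P and P* = 96.
From the demand curve, Q* = 622 - 5(96) = 142.

P* = 96, Q* = 142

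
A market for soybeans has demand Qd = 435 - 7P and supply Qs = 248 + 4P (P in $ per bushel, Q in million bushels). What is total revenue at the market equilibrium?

Total revenue = 5372

Set Qd = Qs: 435 - 7P = 248 + 4P, so 187 = 11P and P* = 17.
From the demand curve, Q* = 435 - 7(17) = 316.
Total revenue = P* × Q* = 17 × 316 = 5372.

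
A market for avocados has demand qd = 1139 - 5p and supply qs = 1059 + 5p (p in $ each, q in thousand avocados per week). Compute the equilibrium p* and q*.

The market clears where 1139 - 5p = 1059 + 5p. Rearranging, 10p = 80, hence p* = 8.
Plugging p* into demand: q* = 1139 - 5(8) = 1099.

p* = 8, q* = 1099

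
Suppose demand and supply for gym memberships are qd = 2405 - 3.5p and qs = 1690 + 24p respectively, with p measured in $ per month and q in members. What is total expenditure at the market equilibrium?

At equilibrium qd = qs, so 2405 - 3.5p = 1690 + 24p; collecting terms, 715 = 27.5p and p* = 26.
From the demand curve, q* = 2405 - 3.5(26) = 2314.
Total expenditure = p* × q* = 26 × 2314 = 60164.

Total expenditure = 60164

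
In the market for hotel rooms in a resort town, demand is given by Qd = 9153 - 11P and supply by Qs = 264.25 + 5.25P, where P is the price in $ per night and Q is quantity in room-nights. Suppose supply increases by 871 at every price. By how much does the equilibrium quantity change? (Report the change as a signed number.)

Equating demand and supply, 9153 - 11P = 264.25 + 5.25P gives 16.25P = 8888.75, so P* = 547.
Substitute back: Q* = 9153 - 11(547) = 3136.
After the shift, supply is Qs = 1135.25 + 5.25P.
New equilibrium: 8017.75 = 16.25P, so P = 493.4 and Q = 3725.6.
ΔQ = 3725.6 - 3136 = 589.6.

ΔQ = 589.6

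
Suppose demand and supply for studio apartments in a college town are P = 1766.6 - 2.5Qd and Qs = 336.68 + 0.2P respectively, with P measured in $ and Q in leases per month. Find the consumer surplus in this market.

Consumer surplus = 264500

Solving each curve for Q: Qd = 706.64 - 0.4P.
Equating demand and supply, 706.64 - 0.4P = 336.68 + 0.2P gives 0.6P = 369.96, so P* = 616.6.
From the demand curve, Q* = 706.64 - 0.4(616.6) = 460.
Demand choke price (Qd = 0): P = 706.64/0.4 = 1766.6. Consumer surplus = ½ × (1766.6 - 616.6) × 460 = 264500.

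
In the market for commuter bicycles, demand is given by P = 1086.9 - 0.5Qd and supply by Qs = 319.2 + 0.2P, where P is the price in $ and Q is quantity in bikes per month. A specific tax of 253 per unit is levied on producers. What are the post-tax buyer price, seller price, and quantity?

Inverting to quantity form: Qd = 2173.8 - 2P.
The tax drives a wedge P_b - P_s = 253. Substituting P_s = P_b - 253 into supply: Qs = 268.6 + 0.2P_b.
Market clearing requires 2173.8 - 2P_b = 268.6 + 0.2P_b; hence 1905.2 = 2.2P_b and P_b = 866.
Then P_s = 866 - 253 = 613 and Q = 2173.8 - 2(866) = 441.8.

P_b = 866, P_s = 613, Q = 441.8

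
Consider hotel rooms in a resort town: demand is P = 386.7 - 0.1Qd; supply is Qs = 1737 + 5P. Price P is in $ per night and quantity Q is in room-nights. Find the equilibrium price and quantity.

P* = 142, Q* = 2447

Solving each curve for Q: Qd = 3867 - 10P.
At equilibrium Qd = Qs, so 3867 - 10P = 1737 + 5P; collecting terms, 2130 = 15P and P* = 142.
Plugging P* into demand: Q* = 3867 - 10(142) = 2447.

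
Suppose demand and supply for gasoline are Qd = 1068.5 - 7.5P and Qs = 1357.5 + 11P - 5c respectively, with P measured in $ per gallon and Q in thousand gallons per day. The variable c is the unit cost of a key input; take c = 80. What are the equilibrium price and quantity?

With c = 80, supply is Qs = 957.5 + 11P.
The market clears where 1068.5 - 7.5P = 957.5 + 11P. Rearranging, 18.5P = 111, hence P* = 6.
Substitute back: Q* = 1068.5 - 7.5(6) = 1023.5.

P* = 6, Q* = 1023.5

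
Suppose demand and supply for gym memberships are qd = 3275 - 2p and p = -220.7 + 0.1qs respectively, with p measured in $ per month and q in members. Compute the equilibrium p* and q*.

p* = 89, q* = 3097

Inverting to quantity form: qs = 2207 + 10p.
Equating demand and supply, 3275 - 2p = 2207 + 10p gives 12p = 1068, so p* = 89.
Substitute back: q* = 3275 - 2(89) = 3097.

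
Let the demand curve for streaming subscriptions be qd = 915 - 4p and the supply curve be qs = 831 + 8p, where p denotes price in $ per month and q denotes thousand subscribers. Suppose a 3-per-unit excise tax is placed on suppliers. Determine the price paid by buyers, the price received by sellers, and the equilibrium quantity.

p_b = 9, p_s = 6, q = 879

With a tax of 3 on suppliers, they supply based on the net price p_s = p_b - 3, so qs = 807 + 8p_b.
Set qd = qs: 915 - 4p_b = 807 + 8p_b, so 108 = 12p_b and p_b = 9.
So p_s = 6 and the quantity traded is q = 915 - 4(9) = 879.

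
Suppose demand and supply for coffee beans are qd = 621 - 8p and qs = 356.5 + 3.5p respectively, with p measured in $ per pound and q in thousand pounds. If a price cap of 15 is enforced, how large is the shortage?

At p = 15: qd = 501 and qs = 409.
Shortage = qd - qs = 501 - 409 = 92.

Shortage = 92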